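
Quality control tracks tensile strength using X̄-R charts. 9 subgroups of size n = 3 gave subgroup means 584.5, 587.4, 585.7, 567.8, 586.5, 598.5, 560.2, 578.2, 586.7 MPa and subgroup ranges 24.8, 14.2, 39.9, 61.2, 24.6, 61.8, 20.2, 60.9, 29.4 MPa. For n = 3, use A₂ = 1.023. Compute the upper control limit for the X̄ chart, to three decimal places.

X̄̄ = (584.5 + 587.4 + 585.7 + 567.8 + 586.5 + 598.5 + 560.2 + 578.2 + 586.7) / 9 = 5235.5000 / 9 = 581.7222
R̄ = (24.8 + 14.2 + 39.9 + 61.2 + 24.6 + 61.8 + 20.2 + 60.9 + 29.4) / 9 = 337.0000 / 9 = 37.4444
UCL = X̄̄ + A₂·R̄ = 581.7222 + 1.023 × 37.4444 = 620.0279

620.028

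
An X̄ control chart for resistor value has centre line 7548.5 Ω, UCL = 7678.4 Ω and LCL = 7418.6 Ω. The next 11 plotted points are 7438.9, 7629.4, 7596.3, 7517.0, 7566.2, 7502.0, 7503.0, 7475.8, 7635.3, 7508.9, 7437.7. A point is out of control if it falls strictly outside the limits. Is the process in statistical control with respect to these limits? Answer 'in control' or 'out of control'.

in control

All 11 points lie within [7418.6, 7678.4].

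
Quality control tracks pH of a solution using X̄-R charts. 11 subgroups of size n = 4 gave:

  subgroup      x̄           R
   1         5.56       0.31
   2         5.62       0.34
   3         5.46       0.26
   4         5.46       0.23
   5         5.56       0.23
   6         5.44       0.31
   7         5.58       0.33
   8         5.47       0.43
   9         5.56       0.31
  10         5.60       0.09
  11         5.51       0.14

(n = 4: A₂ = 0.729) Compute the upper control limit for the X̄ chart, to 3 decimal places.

X̄̄ = (5.56 + 5.62 + 5.46 + 5.46 + 5.56 + 5.44 + 5.58 + 5.47 + 5.56 + 5.60 + 5.51) / 11 = 60.8200 / 11 = 5.5291
R̄ = (0.31 + 0.34 + 0.26 + 0.23 + 0.23 + 0.31 + 0.33 + 0.43 + 0.31 + 0.09 + 0.14) / 11 = 2.9800 / 11 = 0.2709
UCL = X̄̄ + A₂·R̄ = 5.5291 + 0.729 × 0.2709 = 5.7266

5.727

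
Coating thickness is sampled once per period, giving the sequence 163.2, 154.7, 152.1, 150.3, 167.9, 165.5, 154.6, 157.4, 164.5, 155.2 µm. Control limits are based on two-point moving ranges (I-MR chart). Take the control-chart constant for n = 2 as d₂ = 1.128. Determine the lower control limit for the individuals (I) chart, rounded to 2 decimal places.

X̄ = (163.2 + 154.7 + 152.1 + 150.3 + 167.9 + 165.5 + 154.6 + 157.4 + 164.5 + 155.2) / 10 = 158.5400
Moving ranges: 8.5, 2.6, 1.8, 17.6, 2.4, 10.9, 2.8, 7.1, 9.3; M̄R̄ = 63.0000 / 9 = 7.0000
LCL = X̄ − 3·M̄R̄/d₂ = 158.5400 − 3 × 7.0000 / 1.128 = 139.9230

139.92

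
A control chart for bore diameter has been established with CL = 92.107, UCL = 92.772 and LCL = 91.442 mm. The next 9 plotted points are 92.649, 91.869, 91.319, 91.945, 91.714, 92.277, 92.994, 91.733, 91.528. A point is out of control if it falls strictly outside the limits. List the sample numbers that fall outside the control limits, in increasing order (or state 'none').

Compare each point to [91.442, 92.772]: sample 3 = 91.319 < LCL; sample 7 = 92.994 > UCL.

3, 7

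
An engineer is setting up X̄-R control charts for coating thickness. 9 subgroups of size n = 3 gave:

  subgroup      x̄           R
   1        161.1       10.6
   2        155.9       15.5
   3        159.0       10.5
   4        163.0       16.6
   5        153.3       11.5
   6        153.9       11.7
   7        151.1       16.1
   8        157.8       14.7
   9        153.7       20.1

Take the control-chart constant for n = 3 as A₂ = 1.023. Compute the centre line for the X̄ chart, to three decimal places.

156.533

X̄̄ = (161.1 + 155.9 + 159.0 + 163.0 + 153.3 + 153.9 + 151.1 + 157.8 + 153.7) / 9 = 1408.8000 / 9 = 156.5333
CL = X̄̄ = 156.5333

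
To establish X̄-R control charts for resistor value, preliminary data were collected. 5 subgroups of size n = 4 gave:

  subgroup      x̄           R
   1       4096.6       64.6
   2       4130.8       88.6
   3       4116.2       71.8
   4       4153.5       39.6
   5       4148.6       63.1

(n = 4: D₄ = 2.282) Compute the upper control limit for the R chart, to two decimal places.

R̄ = (64.6 + 88.6 + 71.8 + 39.6 + 63.1) / 5 = 327.7000 / 5 = 65.5400
UCL_R = D₄·R̄ = 2.282 × 65.5400 = 149.5623

149.56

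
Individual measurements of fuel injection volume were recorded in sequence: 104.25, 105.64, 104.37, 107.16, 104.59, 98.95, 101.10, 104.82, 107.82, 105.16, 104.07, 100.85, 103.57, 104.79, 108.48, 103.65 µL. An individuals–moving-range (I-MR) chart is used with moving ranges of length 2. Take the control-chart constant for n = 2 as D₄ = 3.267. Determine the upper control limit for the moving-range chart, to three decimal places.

9.139

Moving ranges: 1.39, 1.27, 2.79, 2.57, 5.64, 2.15, 3.72, 3.00, 2.66, 1.09, 3.22, 2.72, 1.22, 3.69, 4.83; M̄R̄ = 41.9600 / 15 = 2.7973
UCL_MR = D₄·M̄R̄ = 3.267 × 2.7973 = 9.1389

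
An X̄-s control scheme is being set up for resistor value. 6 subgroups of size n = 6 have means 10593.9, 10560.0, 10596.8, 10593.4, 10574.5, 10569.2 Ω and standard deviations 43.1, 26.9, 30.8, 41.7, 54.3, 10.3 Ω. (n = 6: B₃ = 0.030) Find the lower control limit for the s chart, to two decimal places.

s̄ = (43.1 + 26.9 + 30.8 + 41.7 + 54.3 + 10.3) / 6 = 34.5167
LCL_s = B₃·s̄ = 0.030 × 34.5167 = 1.0355

1.04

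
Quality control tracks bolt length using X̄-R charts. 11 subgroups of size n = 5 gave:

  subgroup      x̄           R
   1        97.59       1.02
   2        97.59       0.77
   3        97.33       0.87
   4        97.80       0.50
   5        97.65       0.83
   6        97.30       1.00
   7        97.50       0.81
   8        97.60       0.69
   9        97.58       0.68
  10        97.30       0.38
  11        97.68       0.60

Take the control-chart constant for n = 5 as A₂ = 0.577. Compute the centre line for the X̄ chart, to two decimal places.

X̄̄ = (97.59 + 97.59 + 97.33 + 97.80 + 97.65 + 97.30 + 97.50 + 97.60 + 97.58 + 97.30 + 97.68) / 11 = 1072.9200 / 11 = 97.5382
CL = X̄̄ = 97.5382

97.54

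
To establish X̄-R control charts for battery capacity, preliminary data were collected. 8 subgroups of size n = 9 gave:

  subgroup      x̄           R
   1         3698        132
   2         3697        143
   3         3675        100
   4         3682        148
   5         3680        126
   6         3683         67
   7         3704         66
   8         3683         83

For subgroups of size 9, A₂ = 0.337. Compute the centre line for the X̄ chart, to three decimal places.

3687.750

X̄̄ = (3698 + 3697 + 3675 + 3682 + 3680 + 3683 + 3704 + 3683) / 8 = 29502.0000 / 8 = 3687.7500
CL = X̄̄ = 3687.7500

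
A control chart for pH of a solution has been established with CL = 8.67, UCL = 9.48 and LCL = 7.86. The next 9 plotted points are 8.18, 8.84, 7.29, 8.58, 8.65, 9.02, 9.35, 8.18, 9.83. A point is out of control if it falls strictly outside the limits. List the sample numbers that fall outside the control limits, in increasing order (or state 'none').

3, 9

Compare each point to [7.86, 9.48]: sample 3 = 7.29 < LCL; sample 9 = 9.83 > UCL.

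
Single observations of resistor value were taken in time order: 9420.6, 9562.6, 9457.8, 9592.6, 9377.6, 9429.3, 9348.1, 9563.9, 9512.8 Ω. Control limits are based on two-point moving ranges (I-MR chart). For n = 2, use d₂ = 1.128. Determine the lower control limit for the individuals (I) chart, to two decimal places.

X̄ = (9420.6 + 9562.6 + 9457.8 + 9592.6 + 9377.6 + 9429.3 + 9348.1 + 9563.9 + 9512.8) / 9 = 9473.9222
Moving ranges: 142.0, 104.8, 134.8, 215.0, 51.7, 81.2, 215.8, 51.1; M̄R̄ = 996.4000 / 8 = 124.5500
LCL = X̄ − 3·M̄R̄/d₂ = 9473.9222 − 3 × 124.5500 / 1.128 = 9142.6722

9142.67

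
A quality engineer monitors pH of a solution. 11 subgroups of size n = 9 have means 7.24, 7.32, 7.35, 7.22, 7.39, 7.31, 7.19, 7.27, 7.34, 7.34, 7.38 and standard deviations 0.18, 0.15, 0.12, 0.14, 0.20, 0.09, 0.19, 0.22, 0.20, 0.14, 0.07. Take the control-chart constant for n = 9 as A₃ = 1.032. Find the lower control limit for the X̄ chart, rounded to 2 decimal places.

X̄̄ = (7.24 + 7.32 + 7.35 + 7.22 + 7.39 + 7.31 + 7.19 + 7.27 + 7.34 + 7.34 + 7.38) / 11 = 7.3045
s̄ = (0.18 + 0.15 + 0.12 + 0.14 + 0.20 + 0.09 + 0.19 + 0.22 + 0.20 + 0.14 + 0.07) / 11 = 0.1545
LCL = X̄̄ − A₃·s̄ = 7.3045 − 1.032 × 0.1545 = 7.1451

7.15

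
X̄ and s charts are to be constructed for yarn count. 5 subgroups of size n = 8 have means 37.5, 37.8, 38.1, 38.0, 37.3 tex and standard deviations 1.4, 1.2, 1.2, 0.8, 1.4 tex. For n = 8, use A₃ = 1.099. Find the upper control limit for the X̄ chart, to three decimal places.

X̄̄ = (37.5 + 37.8 + 38.1 + 38.0 + 37.3) / 5 = 37.7400
s̄ = (1.4 + 1.2 + 1.2 + 0.8 + 1.4) / 5 = 1.2000
UCL = X̄̄ + A₃·s̄ = 37.7400 + 1.099 × 1.2000 = 39.0588

39.059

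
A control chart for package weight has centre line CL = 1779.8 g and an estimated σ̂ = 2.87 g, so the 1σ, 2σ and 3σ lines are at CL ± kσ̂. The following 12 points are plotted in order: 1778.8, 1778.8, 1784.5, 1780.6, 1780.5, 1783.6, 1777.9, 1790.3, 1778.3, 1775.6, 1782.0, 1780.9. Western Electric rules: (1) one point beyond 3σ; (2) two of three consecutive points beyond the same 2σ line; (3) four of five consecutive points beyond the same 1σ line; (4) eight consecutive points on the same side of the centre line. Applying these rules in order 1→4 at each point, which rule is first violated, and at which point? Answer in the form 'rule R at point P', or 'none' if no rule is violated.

rule 1 at point 8

Zone of each point (C = within 1σ̂, B = 1σ̂–2σ̂, A = 2σ̂–3σ̂, * = beyond 3σ̂; sign = side of CL): 1:-C, 2:-C, 3:+B, 4:+C, 5:+C, 6:+B, 7:-C, 8:+*, 9:-C, 10:-B, 11:+C, 12:+C
Rule 1 (one point beyond the 3σ limits) is satisfied at point 8.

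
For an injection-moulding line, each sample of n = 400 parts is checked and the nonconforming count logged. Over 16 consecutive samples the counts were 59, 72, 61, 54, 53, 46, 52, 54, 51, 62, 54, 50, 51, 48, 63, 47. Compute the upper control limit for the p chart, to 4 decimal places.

0.1886

p̄ = Σdᵢ / (k·n) = 877 / (16 × 400) = 0.13703
UCL = p̄ + 3·√(p̄(1−p̄)/n) = 0.13703 + 3 × √(0.13703×0.86297/400) = 0.13703 + 3 × 0.01719 = 0.18861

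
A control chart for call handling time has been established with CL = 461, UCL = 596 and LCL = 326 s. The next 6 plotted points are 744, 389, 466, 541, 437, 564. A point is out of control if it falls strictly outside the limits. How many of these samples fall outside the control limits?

Compare each point to [326, 596]: sample 1 = 744 > UCL.

1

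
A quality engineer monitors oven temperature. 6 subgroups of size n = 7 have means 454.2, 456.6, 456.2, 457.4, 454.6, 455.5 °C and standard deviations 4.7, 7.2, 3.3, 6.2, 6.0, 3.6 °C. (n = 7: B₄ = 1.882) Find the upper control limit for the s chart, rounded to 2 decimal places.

9.72

s̄ = (4.7 + 7.2 + 3.3 + 6.2 + 6.0 + 3.6) / 6 = 5.1667
UCL_s = B₄·s̄ = 1.882 × 5.1667 = 9.7237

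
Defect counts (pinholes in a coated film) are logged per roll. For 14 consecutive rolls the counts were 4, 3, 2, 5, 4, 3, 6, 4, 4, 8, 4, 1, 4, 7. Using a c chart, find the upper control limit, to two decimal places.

c̄ = (4 + 3 + 2 + 5 + 4 + 3 + 6 + 4 + 4 + 8 + 4 + 1 + 4 + 7) / 14 = 59 / 14 = 4.2143
UCL = c̄ + 3√c̄ = 4.2143 + 3 × √4.2143 = 4.2143 + 3 × 2.0529 = 10.3729

10.37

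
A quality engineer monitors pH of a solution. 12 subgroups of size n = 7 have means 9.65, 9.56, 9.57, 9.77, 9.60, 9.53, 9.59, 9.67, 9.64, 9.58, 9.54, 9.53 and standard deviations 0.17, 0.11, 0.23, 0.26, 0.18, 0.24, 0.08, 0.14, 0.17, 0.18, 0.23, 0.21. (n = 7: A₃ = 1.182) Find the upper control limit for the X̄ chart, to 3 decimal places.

9.819

X̄̄ = (9.65 + 9.56 + 9.57 + 9.77 + 9.60 + 9.53 + 9.59 + 9.67 + 9.64 + 9.58 + 9.54 + 9.53) / 12 = 9.6025
s̄ = (0.17 + 0.11 + 0.23 + 0.26 + 0.18 + 0.24 + 0.08 + 0.14 + 0.17 + 0.18 + 0.23 + 0.21) / 12 = 0.1833
UCL = X̄̄ + A₃·s̄ = 9.6025 + 1.182 × 0.1833 = 9.8192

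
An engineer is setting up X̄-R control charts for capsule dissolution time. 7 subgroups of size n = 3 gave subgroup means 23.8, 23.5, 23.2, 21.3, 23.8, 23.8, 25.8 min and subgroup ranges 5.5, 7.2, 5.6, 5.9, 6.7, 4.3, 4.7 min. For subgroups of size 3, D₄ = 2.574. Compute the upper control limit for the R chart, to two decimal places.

14.67

R̄ = (5.5 + 7.2 + 5.6 + 5.9 + 6.7 + 4.3 + 4.7) / 7 = 39.9000 / 7 = 5.7000
UCL_R = D₄·R̄ = 2.574 × 5.7000 = 14.6718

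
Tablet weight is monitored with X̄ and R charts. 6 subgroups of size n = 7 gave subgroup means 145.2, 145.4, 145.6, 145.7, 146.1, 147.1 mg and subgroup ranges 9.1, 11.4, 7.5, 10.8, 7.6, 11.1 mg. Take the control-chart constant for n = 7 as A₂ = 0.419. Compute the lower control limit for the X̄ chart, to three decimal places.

X̄̄ = (145.2 + 145.4 + 145.6 + 145.7 + 146.1 + 147.1) / 6 = 875.1000 / 6 = 145.8500
R̄ = (9.1 + 11.4 + 7.5 + 10.8 + 7.6 + 11.1) / 6 = 57.5000 / 6 = 9.5833
LCL = X̄̄ − A₂·R̄ = 145.8500 − 0.419 × 9.5833 = 141.8346

141.835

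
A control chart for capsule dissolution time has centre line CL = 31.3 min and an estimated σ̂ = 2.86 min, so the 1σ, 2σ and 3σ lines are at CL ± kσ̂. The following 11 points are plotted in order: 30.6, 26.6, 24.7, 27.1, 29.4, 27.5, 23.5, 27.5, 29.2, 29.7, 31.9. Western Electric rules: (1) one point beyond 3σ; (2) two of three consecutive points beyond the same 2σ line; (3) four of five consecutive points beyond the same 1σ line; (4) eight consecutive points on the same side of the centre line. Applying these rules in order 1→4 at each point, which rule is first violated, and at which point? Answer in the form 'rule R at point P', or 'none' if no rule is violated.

rule 3 at point 6

Zone of each point (C = within 1σ̂, B = 1σ̂–2σ̂, A = 2σ̂–3σ̂, * = beyond 3σ̂; sign = side of CL): 1:-C, 2:-B, 3:-A, 4:-B, 5:-C, 6:-B, 7:-A, 8:-B, 9:-C, 10:-C, 11:+C
Rule 3 (four of five consecutive points beyond the same 1σ limit) is satisfied at point 6.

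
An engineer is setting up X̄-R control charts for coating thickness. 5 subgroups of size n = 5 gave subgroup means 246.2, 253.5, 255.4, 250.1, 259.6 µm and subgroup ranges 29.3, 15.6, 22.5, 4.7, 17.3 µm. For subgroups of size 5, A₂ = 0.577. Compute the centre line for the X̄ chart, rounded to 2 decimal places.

252.96

X̄̄ = (246.2 + 253.5 + 255.4 + 250.1 + 259.6) / 5 = 1264.8000 / 5 = 252.9600
CL = X̄̄ = 252.9600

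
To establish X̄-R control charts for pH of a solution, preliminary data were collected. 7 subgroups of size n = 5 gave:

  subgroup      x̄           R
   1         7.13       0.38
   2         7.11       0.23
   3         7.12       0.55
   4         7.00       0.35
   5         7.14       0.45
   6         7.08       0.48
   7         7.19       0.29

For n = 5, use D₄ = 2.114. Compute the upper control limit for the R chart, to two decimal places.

R̄ = (0.38 + 0.23 + 0.55 + 0.35 + 0.45 + 0.48 + 0.29) / 7 = 2.7300 / 7 = 0.3900
UCL_R = D₄·R̄ = 2.114 × 0.3900 = 0.8245

0.82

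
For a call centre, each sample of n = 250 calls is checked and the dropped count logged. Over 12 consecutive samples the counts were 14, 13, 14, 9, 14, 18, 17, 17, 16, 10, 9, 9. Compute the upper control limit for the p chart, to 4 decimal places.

p̄ = Σdᵢ / (k·n) = 160 / (12 × 250) = 0.05333
UCL = p̄ + 3·√(p̄(1−p̄)/n) = 0.05333 + 3 × √(0.05333×0.94667/250) = 0.05333 + 3 × 0.01421 = 0.09597

0.0960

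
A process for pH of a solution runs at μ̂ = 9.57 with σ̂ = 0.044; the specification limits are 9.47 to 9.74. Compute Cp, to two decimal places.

1.02

Cp = (USL − LSL) / (6σ̂) = (9.74 − 9.47) / (6 × 0.044) = 0.2700 / 0.2640 = 1.0227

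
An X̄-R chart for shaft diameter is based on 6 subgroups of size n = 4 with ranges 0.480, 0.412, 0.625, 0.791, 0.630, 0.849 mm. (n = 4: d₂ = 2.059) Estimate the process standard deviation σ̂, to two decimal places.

R̄ = (0.480 + 0.412 + 0.625 + 0.791 + 0.630 + 0.849) / 6 = 0.6312
σ̂ = R̄ / d₂ = 0.6312 / 2.059 = 0.3065

0.31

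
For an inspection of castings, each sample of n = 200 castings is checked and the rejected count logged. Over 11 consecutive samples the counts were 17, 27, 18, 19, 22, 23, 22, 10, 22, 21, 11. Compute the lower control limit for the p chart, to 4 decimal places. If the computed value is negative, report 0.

0.0338

p̄ = Σdᵢ / (k·n) = 212 / (11 × 200) = 0.09636
LCL = p̄ − 3·√(p̄(1−p̄)/n) = 0.09636 − 3 × 0.02087 = 0.03377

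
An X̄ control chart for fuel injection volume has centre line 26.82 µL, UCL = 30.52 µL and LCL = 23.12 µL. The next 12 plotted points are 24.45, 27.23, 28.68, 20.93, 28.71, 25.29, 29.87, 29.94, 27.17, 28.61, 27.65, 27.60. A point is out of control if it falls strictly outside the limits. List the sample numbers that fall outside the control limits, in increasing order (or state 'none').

Compare each point to [23.12, 30.52]: sample 4 = 20.93 < LCL.

4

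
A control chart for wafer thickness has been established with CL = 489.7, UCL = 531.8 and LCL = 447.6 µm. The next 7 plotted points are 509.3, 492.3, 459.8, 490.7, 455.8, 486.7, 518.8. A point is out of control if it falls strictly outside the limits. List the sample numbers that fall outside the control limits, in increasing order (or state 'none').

none

All 7 points lie within [447.6, 531.8].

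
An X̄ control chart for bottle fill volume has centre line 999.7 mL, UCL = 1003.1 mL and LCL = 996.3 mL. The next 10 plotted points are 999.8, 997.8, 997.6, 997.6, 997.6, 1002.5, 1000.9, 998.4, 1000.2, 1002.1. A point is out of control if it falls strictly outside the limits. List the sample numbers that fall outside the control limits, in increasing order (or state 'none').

none

All 10 points lie within [996.3, 1003.1].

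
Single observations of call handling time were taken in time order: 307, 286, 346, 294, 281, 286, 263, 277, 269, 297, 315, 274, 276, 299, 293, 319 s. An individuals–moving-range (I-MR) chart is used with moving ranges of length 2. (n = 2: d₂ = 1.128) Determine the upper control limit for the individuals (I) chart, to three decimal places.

X̄ = (307 + 286 + 346 + 294 + 281 + 286 + 263 + 277 + 269 + 297 + 315 + 274 + 276 + 299 + 293 + 319) / 16 = 292.6250
Moving ranges: 21, 60, 52, 13, 5, 23, 14, 8, 28, 18, 41, 2, 23, 6, 26; M̄R̄ = 340.0000 / 15 = 22.6667
UCL = X̄ + 3·M̄R̄/d₂ = 292.6250 + 3 × 22.6667 / 1.128 = 352.9087

352.909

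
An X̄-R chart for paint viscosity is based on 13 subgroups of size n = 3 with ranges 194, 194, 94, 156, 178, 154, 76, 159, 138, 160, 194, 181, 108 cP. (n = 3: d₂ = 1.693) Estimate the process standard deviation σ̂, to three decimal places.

90.236

R̄ = (194 + 194 + 94 + 156 + 178 + 154 + 76 + 159 + 138 + 160 + 194 + 181 + 108) / 13 = 152.7692
σ̂ = R̄ / d₂ = 152.7692 / 1.693 = 90.2358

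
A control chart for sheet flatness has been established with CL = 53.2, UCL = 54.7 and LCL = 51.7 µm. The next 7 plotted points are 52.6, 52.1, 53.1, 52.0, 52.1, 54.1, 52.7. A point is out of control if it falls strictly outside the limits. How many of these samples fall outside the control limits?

All 7 points lie within [51.7, 54.7].

0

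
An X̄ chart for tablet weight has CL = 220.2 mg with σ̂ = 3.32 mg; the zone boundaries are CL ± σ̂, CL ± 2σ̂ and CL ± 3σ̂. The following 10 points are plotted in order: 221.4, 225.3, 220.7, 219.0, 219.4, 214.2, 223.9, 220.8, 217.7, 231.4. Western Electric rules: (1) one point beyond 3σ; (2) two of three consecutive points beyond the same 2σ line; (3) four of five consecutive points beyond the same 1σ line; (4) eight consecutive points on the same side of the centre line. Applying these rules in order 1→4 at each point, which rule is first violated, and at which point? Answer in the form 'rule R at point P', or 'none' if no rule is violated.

rule 1 at point 10

Zone of each point (C = within 1σ̂, B = 1σ̂–2σ̂, A = 2σ̂–3σ̂, * = beyond 3σ̂; sign = side of CL): 1:+C, 2:+B, 3:+C, 4:-C, 5:-C, 6:-B, 7:+B, 8:+C, 9:-C, 10:+*
Rule 1 (one point beyond the 3σ limits) is satisfied at point 10.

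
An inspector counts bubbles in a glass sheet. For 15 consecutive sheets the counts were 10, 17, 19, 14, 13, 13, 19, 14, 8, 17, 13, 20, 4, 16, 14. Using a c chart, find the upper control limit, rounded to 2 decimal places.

c̄ = (10 + 17 + 19 + 14 + 13 + 13 + 19 + 14 + 8 + 17 + 13 + 20 + 4 + 16 + 14) / 15 = 211 / 15 = 14.0667
UCL = c̄ + 3√c̄ = 14.0667 + 3 × √14.0667 = 14.0667 + 3 × 3.7506 = 25.3183

25.32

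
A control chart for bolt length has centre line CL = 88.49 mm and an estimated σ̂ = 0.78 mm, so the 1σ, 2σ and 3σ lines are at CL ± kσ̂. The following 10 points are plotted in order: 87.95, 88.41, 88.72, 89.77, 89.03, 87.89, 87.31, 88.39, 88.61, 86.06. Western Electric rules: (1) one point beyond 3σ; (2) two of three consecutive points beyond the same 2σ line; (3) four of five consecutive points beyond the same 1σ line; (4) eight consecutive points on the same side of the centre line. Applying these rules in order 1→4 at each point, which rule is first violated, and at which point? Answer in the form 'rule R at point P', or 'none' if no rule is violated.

rule 1 at point 10

Zone of each point (C = within 1σ̂, B = 1σ̂–2σ̂, A = 2σ̂–3σ̂, * = beyond 3σ̂; sign = side of CL): 1:-C, 2:-C, 3:+C, 4:+B, 5:+C, 6:-C, 7:-B, 8:-C, 9:+C, 10:-*
Rule 1 (one point beyond the 3σ limits) is satisfied at point 10.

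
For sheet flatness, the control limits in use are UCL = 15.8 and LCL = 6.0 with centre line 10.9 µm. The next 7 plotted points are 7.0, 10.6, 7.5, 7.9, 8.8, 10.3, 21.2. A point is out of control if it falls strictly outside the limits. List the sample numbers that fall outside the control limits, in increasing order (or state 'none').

7

Compare each point to [6.0, 15.8]: sample 7 = 21.2 > UCL.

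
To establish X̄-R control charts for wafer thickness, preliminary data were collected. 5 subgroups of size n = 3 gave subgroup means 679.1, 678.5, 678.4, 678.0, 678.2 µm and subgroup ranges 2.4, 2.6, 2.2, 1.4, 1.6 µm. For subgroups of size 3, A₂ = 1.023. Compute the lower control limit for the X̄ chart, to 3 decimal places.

X̄̄ = (679.1 + 678.5 + 678.4 + 678.0 + 678.2) / 5 = 3392.2000 / 5 = 678.4400
R̄ = (2.4 + 2.6 + 2.2 + 1.4 + 1.6) / 5 = 10.2000 / 5 = 2.0400
LCL = X̄̄ − A₂·R̄ = 678.4400 − 1.023 × 2.0400 = 676.3531

676.353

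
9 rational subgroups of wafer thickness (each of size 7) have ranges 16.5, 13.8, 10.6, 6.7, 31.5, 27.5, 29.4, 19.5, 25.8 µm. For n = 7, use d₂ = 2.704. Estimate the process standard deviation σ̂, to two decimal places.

7.45

R̄ = (16.5 + 13.8 + 10.6 + 6.7 + 31.5 + 27.5 + 29.4 + 19.5 + 25.8) / 9 = 20.1444
σ̂ = R̄ / d₂ = 20.1444 / 2.704 = 7.4499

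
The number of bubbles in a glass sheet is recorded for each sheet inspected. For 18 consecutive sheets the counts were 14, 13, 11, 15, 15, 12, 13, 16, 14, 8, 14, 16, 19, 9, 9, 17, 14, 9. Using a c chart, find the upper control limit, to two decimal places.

c̄ = (14 + 13 + 11 + 15 + 15 + 12 + 13 + 16 + 14 + 8 + 14 + 16 + 19 + 9 + 9 + 17 + 14 + 9) / 18 = 238 / 18 = 13.2222
UCL = c̄ + 3√c̄ = 13.2222 + 3 × √13.2222 = 13.2222 + 3 × 3.6362 = 24.1309

24.13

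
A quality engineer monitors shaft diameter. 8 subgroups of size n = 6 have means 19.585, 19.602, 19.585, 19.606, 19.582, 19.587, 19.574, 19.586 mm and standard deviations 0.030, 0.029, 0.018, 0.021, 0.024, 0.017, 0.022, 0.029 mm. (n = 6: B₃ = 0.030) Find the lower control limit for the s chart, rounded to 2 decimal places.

0.00

s̄ = (0.030 + 0.029 + 0.018 + 0.021 + 0.024 + 0.017 + 0.022 + 0.029) / 8 = 0.0238
LCL_s = B₃·s̄ = 0.030 × 0.0238 = 0.0007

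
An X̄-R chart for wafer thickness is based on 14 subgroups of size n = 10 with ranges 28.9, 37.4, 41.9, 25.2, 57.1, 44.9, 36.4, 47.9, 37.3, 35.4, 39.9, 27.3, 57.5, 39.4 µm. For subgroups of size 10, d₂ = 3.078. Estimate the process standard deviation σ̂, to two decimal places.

R̄ = (28.9 + 37.4 + 41.9 + 25.2 + 57.1 + 44.9 + 36.4 + 47.9 + 37.3 + 35.4 + 39.9 + 27.3 + 57.5 + 39.4) / 14 = 39.7500
σ̂ = R̄ / d₂ = 39.7500 / 3.078 = 12.9142

12.91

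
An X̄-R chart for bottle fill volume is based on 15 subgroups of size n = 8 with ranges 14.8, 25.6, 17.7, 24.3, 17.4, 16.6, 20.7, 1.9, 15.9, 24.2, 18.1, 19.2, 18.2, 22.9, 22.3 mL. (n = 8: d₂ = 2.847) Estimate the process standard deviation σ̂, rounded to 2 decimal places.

6.55

R̄ = (14.8 + 25.6 + 17.7 + 24.3 + 17.4 + 16.6 + 20.7 + 1.9 + 15.9 + 24.2 + 18.1 + 19.2 + 18.2 + 22.9 + 22.3) / 15 = 18.6533
σ̂ = R̄ / d₂ = 18.6533 / 2.847 = 6.5519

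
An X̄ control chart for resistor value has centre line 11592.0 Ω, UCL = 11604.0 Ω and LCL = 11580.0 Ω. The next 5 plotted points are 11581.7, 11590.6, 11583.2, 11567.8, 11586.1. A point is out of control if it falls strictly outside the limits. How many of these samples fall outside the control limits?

1

Compare each point to [11580.0, 11604.0]: sample 4 = 11567.8 < LCL.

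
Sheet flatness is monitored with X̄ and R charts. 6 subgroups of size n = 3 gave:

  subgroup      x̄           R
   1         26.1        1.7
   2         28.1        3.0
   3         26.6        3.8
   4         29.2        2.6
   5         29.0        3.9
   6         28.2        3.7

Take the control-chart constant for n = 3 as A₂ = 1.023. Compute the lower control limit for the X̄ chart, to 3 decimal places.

24.678

X̄̄ = (26.1 + 28.1 + 26.6 + 29.2 + 29.0 + 28.2) / 6 = 167.2000 / 6 = 27.8667
R̄ = (1.7 + 3.0 + 3.8 + 2.6 + 3.9 + 3.7) / 6 = 18.7000 / 6 = 3.1167
LCL = X̄̄ − A₂·R̄ = 27.8667 − 1.023 × 3.1167 = 24.6783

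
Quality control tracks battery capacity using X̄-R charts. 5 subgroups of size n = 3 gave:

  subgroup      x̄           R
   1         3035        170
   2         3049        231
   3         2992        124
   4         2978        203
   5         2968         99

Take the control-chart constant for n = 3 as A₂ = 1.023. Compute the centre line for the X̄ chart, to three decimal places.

3004.400

X̄̄ = (3035 + 3049 + 2992 + 2978 + 2968) / 5 = 15022.0000 / 5 = 3004.4000
CL = X̄̄ = 3004.4000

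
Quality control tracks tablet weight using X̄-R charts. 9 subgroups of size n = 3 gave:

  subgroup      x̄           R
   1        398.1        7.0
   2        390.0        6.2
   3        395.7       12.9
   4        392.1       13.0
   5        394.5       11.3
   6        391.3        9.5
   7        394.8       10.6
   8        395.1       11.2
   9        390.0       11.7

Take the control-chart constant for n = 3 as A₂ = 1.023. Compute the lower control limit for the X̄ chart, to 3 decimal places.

X̄̄ = (398.1 + 390.0 + 395.7 + 392.1 + 394.5 + 391.3 + 394.8 + 395.1 + 390.0) / 9 = 3541.6000 / 9 = 393.5111
R̄ = (7.0 + 6.2 + 12.9 + 13.0 + 11.3 + 9.5 + 10.6 + 11.2 + 11.7) / 9 = 93.4000 / 9 = 10.3778
LCL = X̄̄ − A₂·R̄ = 393.5111 − 1.023 × 10.3778 = 382.8946

382.895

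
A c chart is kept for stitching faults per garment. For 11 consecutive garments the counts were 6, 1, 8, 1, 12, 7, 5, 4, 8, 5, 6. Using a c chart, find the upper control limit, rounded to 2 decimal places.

12.91

c̄ = (6 + 1 + 8 + 1 + 12 + 7 + 5 + 4 + 8 + 5 + 6) / 11 = 63 / 11 = 5.7273
UCL = c̄ + 3√c̄ = 5.7273 + 3 × √5.7273 = 5.7273 + 3 × 2.3932 = 12.9068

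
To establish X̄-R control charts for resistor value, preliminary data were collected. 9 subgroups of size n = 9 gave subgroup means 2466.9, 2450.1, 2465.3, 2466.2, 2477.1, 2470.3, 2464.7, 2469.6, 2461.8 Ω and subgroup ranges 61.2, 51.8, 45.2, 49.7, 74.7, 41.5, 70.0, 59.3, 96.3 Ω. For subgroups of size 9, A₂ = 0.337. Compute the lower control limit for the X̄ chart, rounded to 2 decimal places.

2445.19

X̄̄ = (2466.9 + 2450.1 + 2465.3 + 2466.2 + 2477.1 + 2470.3 + 2464.7 + 2469.6 + 2461.8) / 9 = 22192.0000 / 9 = 2465.7778
R̄ = (61.2 + 51.8 + 45.2 + 49.7 + 74.7 + 41.5 + 70.0 + 59.3 + 96.3) / 9 = 549.7000 / 9 = 61.0778
LCL = X̄̄ − A₂·R̄ = 2465.7778 − 0.337 × 61.0778 = 2445.1946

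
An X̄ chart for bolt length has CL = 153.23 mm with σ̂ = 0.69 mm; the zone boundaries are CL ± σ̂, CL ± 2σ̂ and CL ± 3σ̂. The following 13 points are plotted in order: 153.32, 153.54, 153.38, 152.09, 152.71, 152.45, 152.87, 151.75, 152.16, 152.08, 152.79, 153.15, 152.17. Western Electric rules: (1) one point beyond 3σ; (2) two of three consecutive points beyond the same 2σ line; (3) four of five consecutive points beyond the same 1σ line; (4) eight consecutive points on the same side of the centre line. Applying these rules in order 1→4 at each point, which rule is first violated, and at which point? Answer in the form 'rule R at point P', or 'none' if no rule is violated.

rule 3 at point 10

Zone of each point (C = within 1σ̂, B = 1σ̂–2σ̂, A = 2σ̂–3σ̂, * = beyond 3σ̂; sign = side of CL): 1:+C, 2:+C, 3:+C, 4:-B, 5:-C, 6:-B, 7:-C, 8:-A, 9:-B, 10:-B, 11:-C, 12:-C, 13:-B
Rule 3 (four of five consecutive points beyond the same 1σ limit) is satisfied at point 10.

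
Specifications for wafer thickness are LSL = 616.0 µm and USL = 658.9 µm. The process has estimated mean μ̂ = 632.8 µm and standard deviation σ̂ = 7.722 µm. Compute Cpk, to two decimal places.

Cpu = (USL − μ̂) / (3σ̂) = (658.9 − 632.8) / (3 × 7.722) = 1.1267; Cpl = (μ̂ − LSL) / (3σ̂) = (632.8 − 616.0) / (3 × 7.722) = 0.7252; Cpk = min(Cpu, Cpl) = 0.7252

0.73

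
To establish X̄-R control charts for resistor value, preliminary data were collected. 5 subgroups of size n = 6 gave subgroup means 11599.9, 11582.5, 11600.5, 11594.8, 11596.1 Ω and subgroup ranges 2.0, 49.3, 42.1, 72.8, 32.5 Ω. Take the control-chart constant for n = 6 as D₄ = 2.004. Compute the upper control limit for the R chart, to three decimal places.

79.639

R̄ = (2.0 + 49.3 + 42.1 + 72.8 + 32.5) / 5 = 198.7000 / 5 = 39.7400
UCL_R = D₄·R̄ = 2.004 × 39.7400 = 79.6390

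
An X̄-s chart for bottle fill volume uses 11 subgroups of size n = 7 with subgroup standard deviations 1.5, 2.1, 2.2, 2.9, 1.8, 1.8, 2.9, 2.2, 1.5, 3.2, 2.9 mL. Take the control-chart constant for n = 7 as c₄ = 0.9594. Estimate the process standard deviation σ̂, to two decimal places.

s̄ = (1.5 + 2.1 + 2.2 + 2.9 + 1.8 + 1.8 + 2.9 + 2.2 + 1.5 + 3.2 + 2.9) / 11 = 2.2727
σ̂ = s̄ / c₄ = 2.2727 / 0.9594 = 2.3689

2.37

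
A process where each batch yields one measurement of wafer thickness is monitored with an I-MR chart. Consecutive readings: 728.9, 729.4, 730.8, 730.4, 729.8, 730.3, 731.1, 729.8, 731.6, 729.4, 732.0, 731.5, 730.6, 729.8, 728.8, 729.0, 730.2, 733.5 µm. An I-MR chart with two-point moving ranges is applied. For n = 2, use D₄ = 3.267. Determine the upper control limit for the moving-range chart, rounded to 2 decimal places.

Moving ranges: 0.5, 1.4, 0.4, 0.6, 0.5, 0.8, 1.3, 1.8, 2.2, 2.6, 0.5, 0.9, 0.8, 1.0, 0.2, 1.2, 3.3; M̄R̄ = 20.0000 / 17 = 1.1765
UCL_MR = D₄·M̄R̄ = 3.267 × 1.1765 = 3.8435

3.84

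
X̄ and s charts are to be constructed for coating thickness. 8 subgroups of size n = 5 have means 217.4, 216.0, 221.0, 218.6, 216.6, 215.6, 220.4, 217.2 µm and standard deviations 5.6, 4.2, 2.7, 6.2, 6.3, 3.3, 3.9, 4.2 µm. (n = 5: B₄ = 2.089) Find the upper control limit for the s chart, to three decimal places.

s̄ = (5.6 + 4.2 + 2.7 + 6.2 + 6.3 + 3.3 + 3.9 + 4.2) / 8 = 4.5500
UCL_s = B₄·s̄ = 2.089 × 4.5500 = 9.5049

9.505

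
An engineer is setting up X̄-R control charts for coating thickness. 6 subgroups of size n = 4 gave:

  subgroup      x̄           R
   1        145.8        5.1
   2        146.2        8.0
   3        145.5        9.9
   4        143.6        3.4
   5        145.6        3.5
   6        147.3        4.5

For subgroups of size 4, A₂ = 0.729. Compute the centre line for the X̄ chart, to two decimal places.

X̄̄ = (145.8 + 146.2 + 145.5 + 143.6 + 145.6 + 147.3) / 6 = 874.0000 / 6 = 145.6667
CL = X̄̄ = 145.6667

145.67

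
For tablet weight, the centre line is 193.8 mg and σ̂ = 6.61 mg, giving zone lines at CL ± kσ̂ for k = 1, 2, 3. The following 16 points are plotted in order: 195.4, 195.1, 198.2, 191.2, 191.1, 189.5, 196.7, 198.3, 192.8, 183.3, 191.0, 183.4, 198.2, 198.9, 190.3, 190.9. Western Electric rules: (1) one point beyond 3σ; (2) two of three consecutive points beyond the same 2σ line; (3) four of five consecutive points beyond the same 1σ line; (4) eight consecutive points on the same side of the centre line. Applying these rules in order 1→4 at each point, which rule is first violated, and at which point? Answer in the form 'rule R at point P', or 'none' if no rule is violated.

none

Zone of each point (C = within 1σ̂, B = 1σ̂–2σ̂, A = 2σ̂–3σ̂, * = beyond 3σ̂; sign = side of CL): 1:+C, 2:+C, 3:+C, 4:-C, 5:-C, 6:-C, 7:+C, 8:+C, 9:-C, 10:-B, 11:-C, 12:-B, 13:+C, 14:+C, 15:-C, 16:-C
No rule fires across all 16 points.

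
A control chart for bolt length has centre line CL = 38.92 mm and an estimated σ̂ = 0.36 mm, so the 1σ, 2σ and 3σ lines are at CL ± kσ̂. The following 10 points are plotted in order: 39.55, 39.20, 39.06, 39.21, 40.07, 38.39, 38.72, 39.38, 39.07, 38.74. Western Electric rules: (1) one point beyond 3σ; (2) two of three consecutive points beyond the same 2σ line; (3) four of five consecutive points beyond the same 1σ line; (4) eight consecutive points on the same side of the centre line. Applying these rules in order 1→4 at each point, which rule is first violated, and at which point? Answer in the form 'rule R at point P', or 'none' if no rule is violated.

Zone of each point (C = within 1σ̂, B = 1σ̂–2σ̂, A = 2σ̂–3σ̂, * = beyond 3σ̂; sign = side of CL): 1:+B, 2:+C, 3:+C, 4:+C, 5:+*, 6:-B, 7:-C, 8:+B, 9:+C, 10:-C
Rule 1 (one point beyond the 3σ limits) is satisfied at point 5.

rule 1 at point 5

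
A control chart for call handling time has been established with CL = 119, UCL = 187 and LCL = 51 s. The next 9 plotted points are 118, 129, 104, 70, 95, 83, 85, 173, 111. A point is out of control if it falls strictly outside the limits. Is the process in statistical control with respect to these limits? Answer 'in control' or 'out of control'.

All 9 points lie within [51, 187].

in control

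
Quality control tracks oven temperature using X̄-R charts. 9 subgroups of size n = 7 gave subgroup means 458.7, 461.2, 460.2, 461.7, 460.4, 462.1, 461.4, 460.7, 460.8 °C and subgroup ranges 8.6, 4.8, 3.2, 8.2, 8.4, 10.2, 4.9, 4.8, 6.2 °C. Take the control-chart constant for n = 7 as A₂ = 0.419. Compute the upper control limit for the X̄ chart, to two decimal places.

463.56

X̄̄ = (458.7 + 461.2 + 460.2 + 461.7 + 460.4 + 462.1 + 461.4 + 460.7 + 460.8) / 9 = 4147.2000 / 9 = 460.8000
R̄ = (8.6 + 4.8 + 3.2 + 8.2 + 8.4 + 10.2 + 4.9 + 4.8 + 6.2) / 9 = 59.3000 / 9 = 6.5889
UCL = X̄̄ + A₂·R̄ = 460.8000 + 0.419 × 6.5889 = 463.5607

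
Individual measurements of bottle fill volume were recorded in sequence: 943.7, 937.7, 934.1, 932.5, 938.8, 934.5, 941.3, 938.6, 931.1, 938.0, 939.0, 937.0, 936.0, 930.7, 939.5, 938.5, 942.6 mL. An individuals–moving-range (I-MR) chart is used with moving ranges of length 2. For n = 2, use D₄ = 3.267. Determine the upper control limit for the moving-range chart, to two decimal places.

14.07

Moving ranges: 6.0, 3.6, 1.6, 6.3, 4.3, 6.8, 2.7, 7.5, 6.9, 1.0, 2.0, 1.0, 5.3, 8.8, 1.0, 4.1; M̄R̄ = 68.9000 / 16 = 4.3063
UCL_MR = D₄·M̄R̄ = 3.267 × 4.3063 = 14.0685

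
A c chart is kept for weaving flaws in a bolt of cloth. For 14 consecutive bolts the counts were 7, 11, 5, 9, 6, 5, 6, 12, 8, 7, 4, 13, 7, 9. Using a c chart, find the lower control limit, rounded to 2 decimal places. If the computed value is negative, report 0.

c̄ = (7 + 11 + 5 + 9 + 6 + 5 + 6 + 12 + 8 + 7 + 4 + 13 + 7 + 9) / 14 = 109 / 14 = 7.7857
LCL = c̄ − 3√c̄ = 7.7857 − 3 × 2.7903 = -0.5852 → 0 (cannot be negative)

0.00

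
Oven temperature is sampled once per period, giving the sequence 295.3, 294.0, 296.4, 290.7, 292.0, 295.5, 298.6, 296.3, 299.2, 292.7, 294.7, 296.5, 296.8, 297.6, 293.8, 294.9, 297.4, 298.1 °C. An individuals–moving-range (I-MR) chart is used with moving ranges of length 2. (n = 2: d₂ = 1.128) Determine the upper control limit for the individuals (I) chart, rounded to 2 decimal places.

X̄ = (295.3 + 294.0 + 296.4 + 290.7 + 292.0 + 295.5 + 298.6 + 296.3 + 299.2 + 292.7 + 294.7 + 296.5 + 296.8 + 297.6 + 293.8 + 294.9 + 297.4 + 298.1) / 18 = 295.5833
Moving ranges: 1.3, 2.4, 5.7, 1.3, 3.5, 3.1, 2.3, 2.9, 6.5, 2.0, 1.8, 0.3, 0.8, 3.8, 1.1, 2.5, 0.7; M̄R̄ = 42.0000 / 17 = 2.4706
UCL = X̄ + 3·M̄R̄/d₂ = 295.5833 + 3 × 2.4706 / 1.128 = 302.1540

302.15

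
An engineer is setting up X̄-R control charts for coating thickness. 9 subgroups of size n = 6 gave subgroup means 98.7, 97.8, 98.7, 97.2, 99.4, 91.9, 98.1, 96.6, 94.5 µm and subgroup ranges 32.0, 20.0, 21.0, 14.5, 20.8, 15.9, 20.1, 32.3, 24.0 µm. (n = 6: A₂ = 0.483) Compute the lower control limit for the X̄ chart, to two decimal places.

X̄̄ = (98.7 + 97.8 + 98.7 + 97.2 + 99.4 + 91.9 + 98.1 + 96.6 + 94.5) / 9 = 872.9000 / 9 = 96.9889
R̄ = (32.0 + 20.0 + 21.0 + 14.5 + 20.8 + 15.9 + 20.1 + 32.3 + 24.0) / 9 = 200.6000 / 9 = 22.2889
LCL = X̄̄ − A₂·R̄ = 96.9889 − 0.483 × 22.2889 = 86.2234

86.22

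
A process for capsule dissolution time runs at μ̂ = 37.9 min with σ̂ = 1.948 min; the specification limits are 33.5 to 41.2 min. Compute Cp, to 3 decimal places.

Cp = (USL − LSL) / (6σ̂) = (41.2 − 33.5) / (6 × 1.948) = 7.7000 / 11.6880 = 0.6588

0.659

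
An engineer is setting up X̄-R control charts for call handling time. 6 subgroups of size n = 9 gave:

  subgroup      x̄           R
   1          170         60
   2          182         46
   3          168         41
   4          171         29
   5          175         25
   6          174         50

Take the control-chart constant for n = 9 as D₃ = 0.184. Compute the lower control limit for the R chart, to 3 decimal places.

R̄ = (60 + 46 + 41 + 29 + 25 + 50) / 6 = 251.0000 / 6 = 41.8333
LCL_R = D₃·R̄ = 0.184 × 41.8333 = 7.6973

7.697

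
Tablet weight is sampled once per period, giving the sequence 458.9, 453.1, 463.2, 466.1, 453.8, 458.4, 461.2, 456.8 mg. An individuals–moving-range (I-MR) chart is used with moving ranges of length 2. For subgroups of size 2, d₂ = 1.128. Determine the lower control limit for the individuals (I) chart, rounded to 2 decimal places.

X̄ = (458.9 + 453.1 + 463.2 + 466.1 + 453.8 + 458.4 + 461.2 + 456.8) / 8 = 458.9375
Moving ranges: 5.8, 10.1, 2.9, 12.3, 4.6, 2.8, 4.4; M̄R̄ = 42.9000 / 7 = 6.1286
LCL = X̄ − 3·M̄R̄/d₂ = 458.9375 − 3 × 6.1286 / 1.128 = 442.6381

442.64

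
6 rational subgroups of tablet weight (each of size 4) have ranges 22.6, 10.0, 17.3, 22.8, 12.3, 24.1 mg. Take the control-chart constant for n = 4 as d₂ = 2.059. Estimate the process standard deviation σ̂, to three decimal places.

8.831

R̄ = (22.6 + 10.0 + 17.3 + 22.8 + 12.3 + 24.1) / 6 = 18.1833
σ̂ = R̄ / d₂ = 18.1833 / 2.059 = 8.8311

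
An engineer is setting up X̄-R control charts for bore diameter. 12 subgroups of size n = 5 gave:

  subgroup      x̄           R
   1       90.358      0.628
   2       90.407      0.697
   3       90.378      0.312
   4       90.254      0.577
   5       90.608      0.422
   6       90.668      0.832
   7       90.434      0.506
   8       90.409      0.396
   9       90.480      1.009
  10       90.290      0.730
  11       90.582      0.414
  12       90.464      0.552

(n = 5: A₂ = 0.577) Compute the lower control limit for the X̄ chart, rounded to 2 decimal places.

X̄̄ = (90.358 + 90.407 + 90.378 + 90.254 + 90.608 + 90.668 + 90.434 + 90.409 + 90.480 + 90.290 + 90.582 + 90.464) / 12 = 1085.3320 / 12 = 90.4443
R̄ = (0.628 + 0.697 + 0.312 + 0.577 + 0.422 + 0.832 + 0.506 + 0.396 + 1.009 + 0.730 + 0.414 + 0.552) / 12 = 7.0750 / 12 = 0.5896
LCL = X̄̄ − A₂·R̄ = 90.4443 − 0.577 × 0.5896 = 90.1041

90.10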